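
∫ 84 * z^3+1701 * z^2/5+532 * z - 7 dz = 21*z^4 + 567*z^3/5 + 266*z^2 - 7*z + C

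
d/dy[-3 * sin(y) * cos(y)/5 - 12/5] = -3*cos(2*y)/5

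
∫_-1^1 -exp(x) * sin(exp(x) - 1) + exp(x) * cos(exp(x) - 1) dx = -cos(1 - exp(-1)) + cos(1 - E) + sin(1 - exp(-1)) - sin(1 - E)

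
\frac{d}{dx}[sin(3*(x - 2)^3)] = 9*(x - 2)^2*cos(3*x^3 - 18*x^2 + 36*x - 24)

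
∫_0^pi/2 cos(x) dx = 1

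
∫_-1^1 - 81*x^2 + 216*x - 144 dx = -342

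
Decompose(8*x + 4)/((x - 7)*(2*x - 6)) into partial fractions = -7/(2*(x - 3)) + 15/(2*(x - 7))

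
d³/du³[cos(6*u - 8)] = 216*sin(6*u - 8)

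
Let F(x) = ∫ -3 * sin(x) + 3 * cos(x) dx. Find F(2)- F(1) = 3*sqrt(2)*(-sin(pi/4 + 1) + sin(pi/4 + 2))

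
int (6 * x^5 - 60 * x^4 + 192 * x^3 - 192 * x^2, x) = x^6 - 12*x^5 + 48*x^4 - 64*x^3 + C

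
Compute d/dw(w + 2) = 1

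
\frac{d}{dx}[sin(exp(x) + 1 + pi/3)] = exp(x)*cos(exp(x) + 1 + pi/3)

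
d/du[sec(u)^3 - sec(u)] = 3*tan(u)*sec(u)^3 - tan(u)*sec(u)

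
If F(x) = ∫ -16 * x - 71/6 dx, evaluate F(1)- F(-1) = -71/3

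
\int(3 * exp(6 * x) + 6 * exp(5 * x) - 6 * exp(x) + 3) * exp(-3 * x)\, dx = ((exp(x) + 1)*exp(x) - 1)^3*exp(-3*x) + C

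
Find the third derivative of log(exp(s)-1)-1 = (exp(2*s) + exp(s))/(exp(3*s) - 3*exp(2*s) + 3*exp(s) - 1)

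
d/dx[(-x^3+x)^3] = -9*x^8 + 21*x^6 - 15*x^4 + 3*x^2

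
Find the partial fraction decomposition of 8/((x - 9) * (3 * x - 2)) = -24/(25*(3*x - 2)) + 8/(25*(x - 9))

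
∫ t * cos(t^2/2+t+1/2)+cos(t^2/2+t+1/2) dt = sin(t^2/2 + t + 1/2) + C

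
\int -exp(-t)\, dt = exp(-t) + C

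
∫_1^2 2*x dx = 3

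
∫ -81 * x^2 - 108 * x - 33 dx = -27*x^3 - 54*x^2 - 33*x + C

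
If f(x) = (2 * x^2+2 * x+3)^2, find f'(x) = 16*x^3 + 24*x^2 + 32*x + 12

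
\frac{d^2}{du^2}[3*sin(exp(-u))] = 3*(exp(u)*cos(exp(-u)) - sin(exp(-u)))*exp(-2*u)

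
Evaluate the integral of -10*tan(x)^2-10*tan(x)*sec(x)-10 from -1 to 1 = -20*tan(1)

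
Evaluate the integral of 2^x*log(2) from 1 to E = -2 + 2^E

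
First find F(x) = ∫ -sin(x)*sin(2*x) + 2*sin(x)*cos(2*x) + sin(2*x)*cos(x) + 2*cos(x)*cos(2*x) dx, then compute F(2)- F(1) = -(cos(1) + sin(1))*sin(2) + (cos(2) + sin(2))*sin(4)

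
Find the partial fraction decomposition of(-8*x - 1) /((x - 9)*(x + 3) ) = -23/(12*(x + 3)) - 73/(12*(x - 9))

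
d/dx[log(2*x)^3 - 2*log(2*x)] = (3*log(x)^2 + 6*log(2)*log(x) - 2 + 3*log(2)^2)/x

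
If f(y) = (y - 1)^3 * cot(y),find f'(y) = (y - 1)^2*(-y/sin(y)^2 + 3/tan(y) + sin(y)^(-2))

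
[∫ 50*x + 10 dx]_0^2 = 120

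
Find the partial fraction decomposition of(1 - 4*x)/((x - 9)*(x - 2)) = 1/(x - 2) - 5/(x - 9)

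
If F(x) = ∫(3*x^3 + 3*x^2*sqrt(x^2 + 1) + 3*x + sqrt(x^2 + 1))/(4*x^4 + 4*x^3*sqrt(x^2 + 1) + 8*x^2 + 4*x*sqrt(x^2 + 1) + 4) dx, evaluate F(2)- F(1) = -log(1 + sqrt(2))/4 - log(2)/4 + log(2 + sqrt(5))/4 + log(5)/4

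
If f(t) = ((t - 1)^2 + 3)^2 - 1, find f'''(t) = 24*t - 24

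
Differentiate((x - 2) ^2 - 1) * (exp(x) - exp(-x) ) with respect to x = (x^2*exp(2*x) + x^2 - 2*x*exp(2*x) - 6*x - exp(2*x) + 7)*exp(-x)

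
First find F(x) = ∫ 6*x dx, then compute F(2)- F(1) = 9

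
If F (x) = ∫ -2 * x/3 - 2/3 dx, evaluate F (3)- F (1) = -4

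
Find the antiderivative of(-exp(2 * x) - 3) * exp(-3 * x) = (exp(2*x) + 1)*exp(-3*x) + C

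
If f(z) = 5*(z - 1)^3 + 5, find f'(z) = 15*z^2 - 30*z + 15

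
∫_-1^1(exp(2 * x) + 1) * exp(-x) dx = -2*exp(-1) + 2*E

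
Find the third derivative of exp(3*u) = 27*exp(3*u)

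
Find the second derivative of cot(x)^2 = 6*cot(x)^4 + 8*cot(x)^2 + 2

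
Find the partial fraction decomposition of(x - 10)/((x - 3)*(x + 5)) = 15/(8*(x + 5)) - 7/(8*(x - 3))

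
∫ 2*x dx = x^2 + C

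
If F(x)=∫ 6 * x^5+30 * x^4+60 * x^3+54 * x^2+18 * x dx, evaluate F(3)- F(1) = 3920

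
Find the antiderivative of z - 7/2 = z^2/2 - 7*z/2 + C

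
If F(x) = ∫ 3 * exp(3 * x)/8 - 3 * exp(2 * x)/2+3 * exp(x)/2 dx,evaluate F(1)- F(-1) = (-1 + E/2)^3 - (-1 + exp(-1)/2)^3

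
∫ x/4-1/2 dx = x^2/8 - x/2 + C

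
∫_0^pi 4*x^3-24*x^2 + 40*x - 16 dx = -4 + (-2 + (-2 + pi)^2)^2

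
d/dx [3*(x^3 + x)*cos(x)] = -3*x^3*sin(x) + 9*x^2*cos(x) - 3*x*sin(x) + 3*cos(x)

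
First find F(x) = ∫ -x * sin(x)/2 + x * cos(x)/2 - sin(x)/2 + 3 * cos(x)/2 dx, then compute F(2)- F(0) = -1 + 2*cos(2) + 2*sin(2)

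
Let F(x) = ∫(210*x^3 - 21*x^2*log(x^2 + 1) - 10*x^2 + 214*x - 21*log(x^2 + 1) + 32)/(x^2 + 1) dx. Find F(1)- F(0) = 137 - 19*log(2)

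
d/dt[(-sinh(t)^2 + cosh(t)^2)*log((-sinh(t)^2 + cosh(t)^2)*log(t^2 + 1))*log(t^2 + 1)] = 2*t*(log(log(t^2 + 1)) + 1)/(t^2 + 1)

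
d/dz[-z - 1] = -1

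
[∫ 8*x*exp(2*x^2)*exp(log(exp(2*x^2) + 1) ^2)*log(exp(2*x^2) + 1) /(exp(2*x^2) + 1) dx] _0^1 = -exp(log(2)^2) + exp(log(1 + exp(2))^2)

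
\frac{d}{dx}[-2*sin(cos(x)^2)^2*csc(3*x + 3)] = 8*sin(x)*sin(cos(x)^2)*cos(x)*cos(cos(x)^2)*csc(3*x + 3) + 6*sin(cos(x)^2)^2*cot(3*x + 3)*csc(3*x + 3)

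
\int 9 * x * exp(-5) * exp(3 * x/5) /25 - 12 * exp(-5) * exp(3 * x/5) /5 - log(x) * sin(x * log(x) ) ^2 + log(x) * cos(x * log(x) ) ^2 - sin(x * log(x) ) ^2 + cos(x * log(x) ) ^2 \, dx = (3*x - 25)*exp(3*x/5 - 5)/5 + sin(2*x*log(x))/2 + C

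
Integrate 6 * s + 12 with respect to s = 3*s^2 + 12*s + C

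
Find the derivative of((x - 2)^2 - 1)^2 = 4*x^3 - 24*x^2 + 44*x - 24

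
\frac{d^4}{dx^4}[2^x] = 2^x*log(2)^4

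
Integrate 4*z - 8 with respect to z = 2*z^2 - 8*z + C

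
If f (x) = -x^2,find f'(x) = -2*x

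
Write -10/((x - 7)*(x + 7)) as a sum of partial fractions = 5/(7*(x + 7)) - 5/(7*(x - 7))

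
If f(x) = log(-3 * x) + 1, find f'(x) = 1/x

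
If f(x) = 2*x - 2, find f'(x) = 2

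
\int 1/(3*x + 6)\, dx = log(x + 2)/3 + C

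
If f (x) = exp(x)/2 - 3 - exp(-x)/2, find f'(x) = (exp(2*x) + 1)*exp(-x)/2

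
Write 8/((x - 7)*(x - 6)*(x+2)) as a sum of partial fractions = 1/(9*(x + 2)) - 1/(x - 6) + 8/(9*(x - 7))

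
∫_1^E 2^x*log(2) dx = -2 + 2^E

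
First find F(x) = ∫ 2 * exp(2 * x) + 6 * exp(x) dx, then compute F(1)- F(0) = -16 + (E + 3)^2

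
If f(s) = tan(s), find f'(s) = cos(s)^(-2)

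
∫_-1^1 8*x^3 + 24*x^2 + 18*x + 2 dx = 20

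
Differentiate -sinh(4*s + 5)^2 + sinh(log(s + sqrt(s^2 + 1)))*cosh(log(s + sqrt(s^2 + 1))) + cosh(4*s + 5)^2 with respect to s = (s + sqrt(s^2 + 1))*cosh(2*log(s + sqrt(s^2 + 1)))/(s^2 + s*sqrt(s^2 + 1) + 1)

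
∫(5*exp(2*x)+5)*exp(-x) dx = 10*sinh(x) + C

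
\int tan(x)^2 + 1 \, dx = tan(x) + C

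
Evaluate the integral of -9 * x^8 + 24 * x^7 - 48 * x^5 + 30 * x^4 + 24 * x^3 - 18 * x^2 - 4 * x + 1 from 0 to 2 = -22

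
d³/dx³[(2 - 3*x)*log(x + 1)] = (3*x + 13)/(x^3 + 3*x^2 + 3*x + 1)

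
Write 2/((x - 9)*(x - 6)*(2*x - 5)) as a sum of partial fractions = 8/(91*(2*x - 5)) - 2/(21*(x - 6)) + 2/(39*(x - 9))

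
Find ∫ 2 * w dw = w^2 + C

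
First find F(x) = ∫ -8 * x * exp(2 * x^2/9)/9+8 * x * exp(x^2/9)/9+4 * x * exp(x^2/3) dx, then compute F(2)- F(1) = -6*exp(1/3) - 2*exp(8/9) - 4*exp(1/9) + 2*exp(2/9) + 4*exp(4/9) + 6*exp(4/3)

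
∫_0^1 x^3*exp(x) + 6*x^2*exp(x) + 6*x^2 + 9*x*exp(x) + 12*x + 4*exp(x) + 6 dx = 13 + 8*E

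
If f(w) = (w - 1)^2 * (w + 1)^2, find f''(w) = 12*w^2 - 4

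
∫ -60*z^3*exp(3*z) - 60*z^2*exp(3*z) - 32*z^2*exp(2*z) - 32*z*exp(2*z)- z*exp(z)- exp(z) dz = z*(-20*z^2*exp(2*z) - 16*z*exp(z) - 1)*exp(z) + C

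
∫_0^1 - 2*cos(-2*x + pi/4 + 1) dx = -sqrt(2)*sin(1)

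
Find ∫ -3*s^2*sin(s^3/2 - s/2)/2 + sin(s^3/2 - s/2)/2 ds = cos(s*(s^2 - 1)/2) + C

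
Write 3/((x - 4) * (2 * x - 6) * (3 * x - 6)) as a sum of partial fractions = 1/(4*(x - 2)) - 1/(2*(x - 3)) + 1/(4*(x - 4))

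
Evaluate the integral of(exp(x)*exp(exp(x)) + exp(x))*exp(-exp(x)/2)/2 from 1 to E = -exp(E/2) - exp(-exp(E)/2) + exp(-E/2) + exp(exp(E)/2)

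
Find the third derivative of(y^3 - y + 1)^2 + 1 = 120*y^3 - 48*y + 12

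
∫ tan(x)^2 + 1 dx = tan(x) + C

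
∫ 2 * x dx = x^2 + C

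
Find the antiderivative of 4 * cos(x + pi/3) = 4*sin(x + pi/3) + C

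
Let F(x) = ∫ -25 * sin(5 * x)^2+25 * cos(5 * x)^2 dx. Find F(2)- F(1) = -5*sin(10)/2 + 5*sin(20)/2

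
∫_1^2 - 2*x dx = -3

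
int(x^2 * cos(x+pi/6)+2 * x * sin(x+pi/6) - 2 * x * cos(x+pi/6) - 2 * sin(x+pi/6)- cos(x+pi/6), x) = ((x - 1)^2 - 2)*sin(x + pi/6) + C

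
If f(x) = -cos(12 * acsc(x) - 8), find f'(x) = -12*sin(12*acsc(x) - 8)/(x^2*sqrt(1 - 1/x^2))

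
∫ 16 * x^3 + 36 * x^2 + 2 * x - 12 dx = 4*x^4 + 12*x^3 + x^2 - 12*x + C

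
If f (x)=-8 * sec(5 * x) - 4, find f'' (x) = 200/cos(5*x) - 400/cos(5*x)^3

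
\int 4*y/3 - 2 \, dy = 2*y^2/3 - 2*y + C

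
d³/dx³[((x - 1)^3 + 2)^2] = 120*x^3 - 360*x^2 + 360*x - 96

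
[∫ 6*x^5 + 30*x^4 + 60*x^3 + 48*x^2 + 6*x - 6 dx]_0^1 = 35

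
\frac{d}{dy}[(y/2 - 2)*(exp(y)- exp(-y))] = (y*exp(2*y) + y - 3*exp(2*y) - 5)*exp(-y)/2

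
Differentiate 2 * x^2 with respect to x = 4*x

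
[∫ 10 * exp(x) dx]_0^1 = -10 + 10*E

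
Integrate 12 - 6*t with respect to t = -3*t^2 + 12*t + C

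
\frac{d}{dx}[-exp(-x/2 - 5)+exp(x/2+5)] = (exp(x + 10) + 1)*exp(-x/2 - 5)/2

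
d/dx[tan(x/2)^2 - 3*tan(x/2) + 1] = (sin(x/2)/cos(x/2) - 3/2)/cos(x/2)^2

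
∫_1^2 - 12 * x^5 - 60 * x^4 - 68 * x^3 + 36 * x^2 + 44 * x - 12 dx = -615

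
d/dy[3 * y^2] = 6*y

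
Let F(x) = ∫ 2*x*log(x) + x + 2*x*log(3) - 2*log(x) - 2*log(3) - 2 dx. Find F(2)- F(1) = log(3)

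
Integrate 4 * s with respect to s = 2*s^2 + C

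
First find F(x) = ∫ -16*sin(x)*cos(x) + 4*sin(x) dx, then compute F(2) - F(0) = 4*cos(4) - 4*cos(2)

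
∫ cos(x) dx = sin(x) + C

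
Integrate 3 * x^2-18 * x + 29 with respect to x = x^3 - 9*x^2 + 29*x + C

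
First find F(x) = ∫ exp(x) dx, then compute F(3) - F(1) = -E + exp(3)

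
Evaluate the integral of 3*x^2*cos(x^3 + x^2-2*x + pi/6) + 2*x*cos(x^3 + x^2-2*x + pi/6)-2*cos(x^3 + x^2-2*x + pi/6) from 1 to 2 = -1/2 + sin(pi/6 + 8)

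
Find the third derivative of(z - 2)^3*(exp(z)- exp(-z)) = (z^3*exp(2*z) + z^3 + 3*z^2*exp(2*z) - 15*z^2 - 6*z*exp(2*z) + 66*z - 2*exp(2*z) - 86)*exp(-z)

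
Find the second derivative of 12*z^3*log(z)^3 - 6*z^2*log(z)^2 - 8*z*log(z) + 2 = (72*z^2*log(z)^3 + 180*z^2*log(z)^2 + 72*z^2*log(z) - 12*z*log(z)^2 - 36*z*log(z) - 12*z - 8)/z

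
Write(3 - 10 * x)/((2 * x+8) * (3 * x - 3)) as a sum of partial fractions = -43/(30*(x + 4)) - 7/(30*(x - 1))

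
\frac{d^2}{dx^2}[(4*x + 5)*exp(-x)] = (4*x - 3)*exp(-x)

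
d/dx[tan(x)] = cos(x)^(-2)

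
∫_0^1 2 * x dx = 1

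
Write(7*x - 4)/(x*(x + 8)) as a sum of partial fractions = 15/(2*(x + 8)) - 1/(2*x)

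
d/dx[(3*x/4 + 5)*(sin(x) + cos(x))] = 3*sqrt(2)*x*cos(x + pi/4)/4 - 17*sin(x)/4 + 23*cos(x)/4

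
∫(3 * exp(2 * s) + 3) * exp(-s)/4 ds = 3*sinh(s)/2 + C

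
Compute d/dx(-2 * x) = -2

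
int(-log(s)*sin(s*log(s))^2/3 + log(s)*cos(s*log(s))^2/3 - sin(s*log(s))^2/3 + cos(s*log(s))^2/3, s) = sin(2*s*log(s))/6 + C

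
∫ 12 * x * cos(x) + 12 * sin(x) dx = 12*x*sin(x) + C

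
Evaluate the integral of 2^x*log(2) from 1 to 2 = 2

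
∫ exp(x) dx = exp(x) + C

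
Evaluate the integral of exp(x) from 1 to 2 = -E + exp(2)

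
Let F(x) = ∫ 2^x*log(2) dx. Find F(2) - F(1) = 2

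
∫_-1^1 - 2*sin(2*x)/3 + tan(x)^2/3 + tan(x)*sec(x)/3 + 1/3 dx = 2*tan(1)/3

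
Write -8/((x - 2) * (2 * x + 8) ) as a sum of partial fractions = 2/(3*(x + 4)) - 2/(3*(x - 2))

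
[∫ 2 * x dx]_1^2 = 3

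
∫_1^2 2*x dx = 3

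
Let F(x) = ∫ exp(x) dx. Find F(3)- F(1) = -E + exp(3)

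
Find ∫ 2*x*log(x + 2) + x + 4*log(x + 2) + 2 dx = (x + 2)^2*log(x + 2) + C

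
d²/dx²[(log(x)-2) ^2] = (6 - 2*log(x))/x^2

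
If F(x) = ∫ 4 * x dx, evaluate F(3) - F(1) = 16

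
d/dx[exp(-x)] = -exp(-x)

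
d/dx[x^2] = 2*x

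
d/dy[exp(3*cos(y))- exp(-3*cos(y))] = -3*(exp(3*cos(y)) + exp(-3*cos(y)))*sin(y)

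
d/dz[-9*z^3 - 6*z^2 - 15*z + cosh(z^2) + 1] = -27*z^2 + 2*z*sinh(z^2) - 12*z - 15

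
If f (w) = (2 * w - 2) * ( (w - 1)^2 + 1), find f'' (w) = 12*w - 12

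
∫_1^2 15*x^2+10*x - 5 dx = 45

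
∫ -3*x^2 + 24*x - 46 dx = -x^3 + 12*x^2 - 46*x + C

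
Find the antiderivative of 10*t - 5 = 5*t^2 - 5*t + C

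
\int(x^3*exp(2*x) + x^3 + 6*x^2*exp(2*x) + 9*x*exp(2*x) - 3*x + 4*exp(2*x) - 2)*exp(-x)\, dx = 2*(x + 1)^3*sinh(x) + C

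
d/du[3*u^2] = 6*u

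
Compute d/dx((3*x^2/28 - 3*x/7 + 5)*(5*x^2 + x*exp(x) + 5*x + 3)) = 3*x^3*exp(x)/28 + 15*x^3/7 - 3*x^2*exp(x)/28 - 135*x^2/28 + 29*x*exp(x)/7 + 649*x/14 + 5*exp(x) + 166/7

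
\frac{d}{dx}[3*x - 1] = 3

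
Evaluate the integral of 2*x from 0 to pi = pi^2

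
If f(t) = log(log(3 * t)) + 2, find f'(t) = 1/(t*log(t) + t*log(3))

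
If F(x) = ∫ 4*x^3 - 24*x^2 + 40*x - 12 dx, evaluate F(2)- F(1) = 7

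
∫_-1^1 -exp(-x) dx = -E + exp(-1)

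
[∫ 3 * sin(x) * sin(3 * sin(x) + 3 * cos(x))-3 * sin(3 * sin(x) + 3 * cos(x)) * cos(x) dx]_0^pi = 0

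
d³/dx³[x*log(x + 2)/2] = (-x - 6)/(2*x^3 + 12*x^2 + 24*x + 16)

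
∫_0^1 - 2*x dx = -1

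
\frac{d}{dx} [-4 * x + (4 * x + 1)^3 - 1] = 192*x^2 + 96*x + 8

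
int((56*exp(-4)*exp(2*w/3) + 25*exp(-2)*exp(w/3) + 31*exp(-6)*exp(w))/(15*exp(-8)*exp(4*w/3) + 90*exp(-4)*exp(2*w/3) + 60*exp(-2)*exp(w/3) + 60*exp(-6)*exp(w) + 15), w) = (95*exp(w/3 - 2) + 63*exp(2*w/3 - 4) + 35)/(5*(2*exp(w/3 - 2) + exp(2*w/3 - 4) + 1)) + C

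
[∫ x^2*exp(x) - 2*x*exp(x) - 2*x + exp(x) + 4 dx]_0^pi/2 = (-1 + exp(pi/2))*((-2 + pi/2)^2 + 1)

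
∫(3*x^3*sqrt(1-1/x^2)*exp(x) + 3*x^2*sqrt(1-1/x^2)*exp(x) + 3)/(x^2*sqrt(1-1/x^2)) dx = 3*x*exp(x) + 3*asec(x) + C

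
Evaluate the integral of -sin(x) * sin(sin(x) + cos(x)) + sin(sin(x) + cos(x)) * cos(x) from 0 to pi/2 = 0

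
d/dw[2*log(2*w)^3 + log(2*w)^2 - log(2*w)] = (6*log(w)^2 + 2*log(w) + 12*log(2)*log(w) - 1 + 2*log(2) + 6*log(2)^2)/w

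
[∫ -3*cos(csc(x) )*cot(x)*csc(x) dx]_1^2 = -3*sin(csc(1)) + 3*sin(csc(2))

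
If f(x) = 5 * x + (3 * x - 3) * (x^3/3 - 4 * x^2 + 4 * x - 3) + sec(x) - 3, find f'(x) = 4*x^3 - 39*x^2 + 48*x + tan(x)*sec(x) - 16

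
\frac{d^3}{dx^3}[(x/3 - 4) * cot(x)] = -2*x*cot(x)^4 - 8*x*cot(x)^2/3 - 2*x/3 + 24*cot(x)^4 + 2*cot(x)^3 + 32*cot(x)^2 + 2*cot(x) + 8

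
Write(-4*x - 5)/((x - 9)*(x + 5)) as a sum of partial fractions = -15/(14*(x + 5)) - 41/(14*(x - 9))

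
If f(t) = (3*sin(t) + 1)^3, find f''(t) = -243*sin(t)^3 - 108*sin(t)^2 + 153*sin(t) + 54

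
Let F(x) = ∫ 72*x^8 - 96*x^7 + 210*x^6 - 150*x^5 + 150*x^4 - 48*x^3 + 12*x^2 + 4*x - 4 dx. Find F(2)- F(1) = 4043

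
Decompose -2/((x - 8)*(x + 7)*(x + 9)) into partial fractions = -1/(17*(x + 9)) + 1/(15*(x + 7)) - 2/(255*(x - 8))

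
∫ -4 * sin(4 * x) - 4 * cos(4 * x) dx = -sin(4*x) + cos(4*x) + C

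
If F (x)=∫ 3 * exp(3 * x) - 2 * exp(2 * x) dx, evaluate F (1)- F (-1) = -(-1 + exp(-1))*exp(-2) + (-1 + E)*exp(2)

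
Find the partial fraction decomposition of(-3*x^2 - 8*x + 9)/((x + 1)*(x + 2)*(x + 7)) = -41/(15*(x + 7)) - 13/(5*(x + 2)) + 7/(3*(x + 1))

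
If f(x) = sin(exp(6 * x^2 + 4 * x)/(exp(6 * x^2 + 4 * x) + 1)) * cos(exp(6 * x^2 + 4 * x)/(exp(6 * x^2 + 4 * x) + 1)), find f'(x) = 4*(3*x + 1)*exp(4*x)*exp(6*x^2)*cos(2*exp(4*x)*exp(6*x^2)/(exp(4*x)*exp(6*x^2) + 1))/(exp(8*x)*exp(12*x^2) + 2*exp(4*x)*exp(6*x^2) + 1)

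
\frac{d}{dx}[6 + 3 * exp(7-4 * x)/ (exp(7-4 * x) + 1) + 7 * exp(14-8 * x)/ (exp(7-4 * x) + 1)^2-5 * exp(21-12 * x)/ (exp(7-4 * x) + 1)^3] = (-8*exp(4*x - 7) - 80*exp(8*x - 14) - 12*exp(12*x - 21))/(exp(-28)*exp(16*x) + 4*exp(-21)*exp(12*x) + 6*exp(-14)*exp(8*x) + 4*exp(-7)*exp(4*x) + 1)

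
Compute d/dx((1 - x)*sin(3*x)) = -3*x*cos(3*x) - sin(3*x) + 3*cos(3*x)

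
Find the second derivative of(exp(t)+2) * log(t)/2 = (t^2*exp(t)*log(t) + 2*t*exp(t) - exp(t) - 2)/(2*t^2)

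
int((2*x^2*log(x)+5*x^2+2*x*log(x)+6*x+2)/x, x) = ((x + 1)^2 + 1)*(log(x) + 2) + C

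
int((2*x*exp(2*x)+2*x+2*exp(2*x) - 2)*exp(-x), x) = 4*x*sinh(x) + C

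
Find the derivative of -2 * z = -2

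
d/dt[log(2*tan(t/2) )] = 1/sin(t)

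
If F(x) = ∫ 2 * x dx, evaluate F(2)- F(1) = 3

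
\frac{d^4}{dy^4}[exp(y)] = exp(y)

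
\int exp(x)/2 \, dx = exp(x)/2 + C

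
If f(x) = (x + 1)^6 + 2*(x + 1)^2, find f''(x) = 30*x^4 + 120*x^3 + 180*x^2 + 120*x + 34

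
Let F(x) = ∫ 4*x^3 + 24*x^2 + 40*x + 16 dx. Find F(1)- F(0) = 45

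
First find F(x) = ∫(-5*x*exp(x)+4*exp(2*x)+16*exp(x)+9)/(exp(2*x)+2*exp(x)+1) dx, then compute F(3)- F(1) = -12*exp(3)/(1 + exp(3)) + 2*E/(1 + E) + 18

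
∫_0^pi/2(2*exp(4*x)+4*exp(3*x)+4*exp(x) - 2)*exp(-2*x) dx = -4 + (-exp(-pi/2) + 2 + exp(pi/2))^2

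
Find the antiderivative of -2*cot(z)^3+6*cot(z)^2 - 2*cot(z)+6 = (cot(z) - 3)^2 + C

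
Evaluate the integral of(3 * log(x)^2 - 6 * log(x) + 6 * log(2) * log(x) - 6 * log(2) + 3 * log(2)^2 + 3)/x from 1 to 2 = -(-1 + log(2))^3 + (-1 + log(4))^3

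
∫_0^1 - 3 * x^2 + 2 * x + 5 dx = 5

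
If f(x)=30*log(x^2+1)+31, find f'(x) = 60*x/(x^2 + 1)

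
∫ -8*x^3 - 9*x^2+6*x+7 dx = -2*x^4 - 3*x^3 + 3*x^2 + 7*x + C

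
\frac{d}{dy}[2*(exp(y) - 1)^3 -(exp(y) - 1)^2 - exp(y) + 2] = 6*exp(3*y) - 14*exp(2*y) + 7*exp(y)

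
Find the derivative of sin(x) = cos(x)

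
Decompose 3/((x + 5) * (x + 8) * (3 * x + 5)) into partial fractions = 27/(190*(3*x + 5)) + 1/(19*(x + 8)) - 1/(10*(x + 5))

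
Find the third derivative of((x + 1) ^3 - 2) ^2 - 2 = 120*x^3 + 360*x^2 + 360*x + 96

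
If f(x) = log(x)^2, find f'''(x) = (4*log(x) - 6)/x^3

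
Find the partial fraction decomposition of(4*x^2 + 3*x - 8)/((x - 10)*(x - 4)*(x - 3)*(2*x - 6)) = 485/(98*(x - 3)) + 37/(14*(x - 3)^2) - 17/(3*(x - 4)) + 211/(294*(x - 10))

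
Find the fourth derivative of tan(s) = 24*tan(s)^5 + 40*tan(s)^3 + 16*tan(s)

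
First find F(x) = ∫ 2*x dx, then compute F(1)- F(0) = 1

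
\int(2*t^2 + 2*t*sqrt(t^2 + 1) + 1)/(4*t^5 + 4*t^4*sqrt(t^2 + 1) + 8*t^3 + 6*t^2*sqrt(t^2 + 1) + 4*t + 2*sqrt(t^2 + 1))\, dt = (t + sqrt(t^2 + 1))^2/((t + sqrt(t^2 + 1))^2 + 1) + C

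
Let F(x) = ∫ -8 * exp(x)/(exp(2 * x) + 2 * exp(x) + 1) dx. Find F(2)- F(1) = -8*exp(2)/(1 + exp(2)) + 8*E/(1 + E)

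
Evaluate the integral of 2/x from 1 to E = 2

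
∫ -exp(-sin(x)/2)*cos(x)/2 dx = exp(-sin(x)/2) + C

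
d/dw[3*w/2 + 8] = 3/2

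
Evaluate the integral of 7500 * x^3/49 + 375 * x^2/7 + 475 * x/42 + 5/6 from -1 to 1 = 785/21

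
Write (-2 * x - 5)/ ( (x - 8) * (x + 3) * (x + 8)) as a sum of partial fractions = 11/(80*(x + 8)) - 1/(55*(x + 3)) - 21/(176*(x - 8))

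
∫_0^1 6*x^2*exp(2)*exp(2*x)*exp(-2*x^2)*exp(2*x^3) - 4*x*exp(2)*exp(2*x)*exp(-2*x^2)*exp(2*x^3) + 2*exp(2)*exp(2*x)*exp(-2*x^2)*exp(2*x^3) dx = -exp(2) + exp(4)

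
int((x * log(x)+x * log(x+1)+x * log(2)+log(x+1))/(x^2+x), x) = log(2*x)*log(x + 1) + C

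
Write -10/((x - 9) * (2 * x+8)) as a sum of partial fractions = 5/(13*(x + 4)) - 5/(13*(x - 9))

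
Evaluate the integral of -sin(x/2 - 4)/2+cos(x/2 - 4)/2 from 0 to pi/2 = sqrt(2)*(cos(4) - cos(pi/4 + 4))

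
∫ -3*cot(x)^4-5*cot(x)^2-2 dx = (cot(x)^2 + 2)*cot(x) + C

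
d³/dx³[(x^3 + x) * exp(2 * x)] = 8*x^3*exp(2*x) + 36*x^2*exp(2*x) + 44*x*exp(2*x) + 18*exp(2*x)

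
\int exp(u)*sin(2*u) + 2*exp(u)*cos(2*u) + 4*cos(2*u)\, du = (exp(u) + 2)*sin(2*u) + C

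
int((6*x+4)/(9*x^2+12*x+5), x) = log((3*x + 2)^2 + 1)/3 + C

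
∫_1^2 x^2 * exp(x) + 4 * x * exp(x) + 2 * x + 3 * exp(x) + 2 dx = -4*E + 5 + 9*exp(2)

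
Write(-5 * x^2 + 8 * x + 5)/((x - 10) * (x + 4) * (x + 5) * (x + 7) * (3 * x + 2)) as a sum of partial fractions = 207/(79040*(3*x + 2)) - 148/(969*(x + 7)) + 16/(39*(x + 5)) - 107/(420*(x + 4)) - 83/(22848*(x - 10))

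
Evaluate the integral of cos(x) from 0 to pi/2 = 1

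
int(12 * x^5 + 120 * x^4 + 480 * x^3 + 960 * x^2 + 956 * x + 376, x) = 2*x^6 + 24*x^5 + 120*x^4 + 320*x^3 + 478*x^2 + 376*x + C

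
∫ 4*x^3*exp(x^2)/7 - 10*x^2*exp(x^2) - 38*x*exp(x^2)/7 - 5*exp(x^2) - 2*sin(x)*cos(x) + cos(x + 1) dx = (2*x^2 - 35*x - 21)*exp(x^2)/7 + sin(x + 1) + cos(x)^2 + C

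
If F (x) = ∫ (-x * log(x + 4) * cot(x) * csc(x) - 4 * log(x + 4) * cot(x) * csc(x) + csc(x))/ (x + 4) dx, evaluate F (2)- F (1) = -log(5)*csc(1) + log(6)*csc(2)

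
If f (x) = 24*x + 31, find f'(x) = 24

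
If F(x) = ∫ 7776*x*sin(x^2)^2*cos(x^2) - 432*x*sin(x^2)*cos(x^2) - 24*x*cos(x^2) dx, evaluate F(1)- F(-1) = 0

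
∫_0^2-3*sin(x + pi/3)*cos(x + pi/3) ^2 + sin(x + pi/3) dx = cos(pi/3 + 2)^3 + 3/8 - cos(pi/3 + 2)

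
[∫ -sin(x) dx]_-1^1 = 0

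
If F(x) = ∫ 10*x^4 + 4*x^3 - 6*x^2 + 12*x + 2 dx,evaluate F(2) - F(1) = 83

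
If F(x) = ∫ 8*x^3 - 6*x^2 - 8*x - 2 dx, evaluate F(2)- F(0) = -4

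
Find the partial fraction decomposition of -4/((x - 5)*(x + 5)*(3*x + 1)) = 9/(56*(3*x + 1)) - 1/(35*(x + 5)) - 1/(40*(x - 5))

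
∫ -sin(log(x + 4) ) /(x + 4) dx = cos(log(x + 4)) + C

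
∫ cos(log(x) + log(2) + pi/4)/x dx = sin(log(2*x) + pi/4) + C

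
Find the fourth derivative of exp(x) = exp(x)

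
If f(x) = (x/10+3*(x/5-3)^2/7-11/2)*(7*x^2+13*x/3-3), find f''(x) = 36*x^2/25 - 2967*x/175 - 2002/75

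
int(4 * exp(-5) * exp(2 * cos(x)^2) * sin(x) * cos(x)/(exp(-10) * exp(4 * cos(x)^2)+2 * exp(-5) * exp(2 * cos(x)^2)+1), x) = 1/(exp(cos(2*x) - 4) + 1) + C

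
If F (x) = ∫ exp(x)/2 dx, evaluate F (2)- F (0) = -1/2 + exp(2)/2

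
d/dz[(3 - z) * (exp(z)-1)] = -z*exp(z) + 2*exp(z) + 1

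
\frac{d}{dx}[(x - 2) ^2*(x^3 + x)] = 5*x^4 - 16*x^3 + 15*x^2 - 8*x + 4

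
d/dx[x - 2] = 1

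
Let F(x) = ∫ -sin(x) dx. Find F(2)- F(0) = -1 + cos(2)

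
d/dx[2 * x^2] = 4*x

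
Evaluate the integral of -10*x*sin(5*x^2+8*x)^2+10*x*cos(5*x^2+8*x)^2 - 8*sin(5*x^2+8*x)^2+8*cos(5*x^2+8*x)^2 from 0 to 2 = sin(72)/2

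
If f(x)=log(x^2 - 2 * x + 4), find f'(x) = (2*x - 2)/(x^2 - 2*x + 4)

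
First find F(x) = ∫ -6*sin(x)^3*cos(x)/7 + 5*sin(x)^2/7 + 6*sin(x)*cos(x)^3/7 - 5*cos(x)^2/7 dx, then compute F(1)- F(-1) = -5*sin(2)/7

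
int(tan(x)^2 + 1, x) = tan(x) + C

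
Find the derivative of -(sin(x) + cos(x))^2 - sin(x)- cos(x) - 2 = -2*cos(2*x) - sqrt(2)*cos(x + pi/4)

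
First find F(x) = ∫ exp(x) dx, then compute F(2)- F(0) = -1 + exp(2)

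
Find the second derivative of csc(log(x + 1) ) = (sqrt(2)*cos(log(x + 1) + pi/4) + 2/sin(log(x + 1)))/((x^2 + 2*x + 1)*sin(log(x + 1))^2)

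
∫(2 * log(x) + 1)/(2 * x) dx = (log(x) + 1)*log(x)/2 + C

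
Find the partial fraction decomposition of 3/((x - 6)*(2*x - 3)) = -2/(3*(2*x - 3)) + 1/(3*(x - 6))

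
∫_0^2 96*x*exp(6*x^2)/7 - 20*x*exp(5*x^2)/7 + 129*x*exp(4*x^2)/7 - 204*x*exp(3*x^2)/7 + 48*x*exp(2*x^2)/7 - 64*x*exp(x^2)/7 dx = -8*exp(12) - 8*exp(4) + 111/56 + exp(8) + 2*(-2*exp(12) - 2*exp(4) - 3 + exp(8)/4)^2/7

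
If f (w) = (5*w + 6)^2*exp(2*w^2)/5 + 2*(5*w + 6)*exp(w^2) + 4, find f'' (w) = 80*w^4*exp(2*w^2) + 192*w^3*exp(2*w^2) + 40*w^3*exp(w^2) + 1076*w^2*exp(2*w^2)/5 + 48*w^2*exp(w^2) + 144*w*exp(2*w^2) + 60*w*exp(w^2) + 194*exp(2*w^2)/5 + 24*exp(w^2)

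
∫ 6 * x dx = 3*x^2 + C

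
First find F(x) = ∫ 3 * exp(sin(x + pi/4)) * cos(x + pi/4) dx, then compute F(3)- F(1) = -3*exp(sin(pi/4 + 1)) + 3*exp(sin(pi/4 + 3))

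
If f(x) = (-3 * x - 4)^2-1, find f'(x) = 18*x + 24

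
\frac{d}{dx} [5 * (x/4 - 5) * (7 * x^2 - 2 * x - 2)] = 105*x^2/4 - 355*x + 95/2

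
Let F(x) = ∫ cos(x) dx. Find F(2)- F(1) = -sin(1) + sin(2)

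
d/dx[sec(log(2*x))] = tan(log(x) + log(2))*sec(log(x) + log(2))/x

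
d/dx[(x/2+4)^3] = 3*x^2/8 + 6*x + 24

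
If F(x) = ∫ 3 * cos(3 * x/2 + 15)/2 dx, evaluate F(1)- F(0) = sin(33/2) - sin(15)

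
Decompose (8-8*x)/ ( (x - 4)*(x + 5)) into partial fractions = -16/(3*(x + 5)) - 8/(3*(x - 4))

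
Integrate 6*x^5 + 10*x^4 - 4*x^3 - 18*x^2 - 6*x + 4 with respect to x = x^6 + 2*x^5 - x^4 - 6*x^3 - 3*x^2 + 4*x + C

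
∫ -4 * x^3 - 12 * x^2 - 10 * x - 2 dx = -x^4 - 4*x^3 - 5*x^2 - 2*x + C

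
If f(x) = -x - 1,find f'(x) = -1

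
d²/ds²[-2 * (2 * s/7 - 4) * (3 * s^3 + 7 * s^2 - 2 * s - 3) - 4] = -144*s^2/7 + 120*s + 800/7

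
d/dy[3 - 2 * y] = -2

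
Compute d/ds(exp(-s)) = -exp(-s)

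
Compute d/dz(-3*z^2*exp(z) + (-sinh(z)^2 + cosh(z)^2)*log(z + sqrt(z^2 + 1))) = -(3*z^4*exp(z) + 3*z^3*sqrt(z^2 + 1)*exp(z) + 6*z^3*exp(z) + 6*z^2*sqrt(z^2 + 1)*exp(z) + 3*z^2*exp(z) + 6*z*exp(z) - z - sqrt(z^2 + 1))/(z^2 + z*sqrt(z^2 + 1) + 1)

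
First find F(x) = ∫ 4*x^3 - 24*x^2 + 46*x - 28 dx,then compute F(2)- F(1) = 0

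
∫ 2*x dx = x^2 + C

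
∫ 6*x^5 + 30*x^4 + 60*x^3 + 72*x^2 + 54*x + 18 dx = x^6 + 6*x^5 + 15*x^4 + 24*x^3 + 27*x^2 + 18*x + C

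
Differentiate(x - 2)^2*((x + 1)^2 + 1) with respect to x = 4*x^3 - 6*x^2 - 4*x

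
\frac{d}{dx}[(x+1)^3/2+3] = 3*x^2/2 + 3*x + 3/2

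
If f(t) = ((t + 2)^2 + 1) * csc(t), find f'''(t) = (t^2*cos(t)/sin(t) - 6*t^2*cos(t)/sin(t)^3 - 6*t + 4*t*cos(t)/sin(t) + 12*t/sin(t)^2 - 24*t*cos(t)/sin(t)^3 - 12 - cos(t)/sin(t) + 24/sin(t)^2 - 30*cos(t)/sin(t)^3)/sin(t)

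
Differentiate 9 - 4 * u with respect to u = -4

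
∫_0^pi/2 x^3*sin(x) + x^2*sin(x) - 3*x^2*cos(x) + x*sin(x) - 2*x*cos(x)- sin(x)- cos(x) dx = -1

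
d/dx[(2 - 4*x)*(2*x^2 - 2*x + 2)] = -24*x^2 + 24*x - 12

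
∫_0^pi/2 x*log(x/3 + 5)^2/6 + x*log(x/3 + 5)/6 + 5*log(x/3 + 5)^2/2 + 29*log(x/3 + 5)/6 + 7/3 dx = -35*log(5) - 75*log(5)^2/4 + 7*(pi/6 + 5)*log(pi/6 + 5) + 3*(pi/6 + 5)^2*log(pi/6 + 5)^2/4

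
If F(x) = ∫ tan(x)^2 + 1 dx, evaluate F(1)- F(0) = tan(1)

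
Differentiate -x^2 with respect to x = -2*x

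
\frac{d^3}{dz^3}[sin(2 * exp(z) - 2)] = -8*exp(3*z)*cos(2*exp(z) - 2) - 12*exp(2*z)*sin(2*exp(z) - 2) + 2*exp(z)*cos(2*exp(z) - 2)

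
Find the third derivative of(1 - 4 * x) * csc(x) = (-4*x*cos(x)/sin(x) + 24*x*cos(x)/sin(x)^3 + 12 + cos(x)/sin(x) - 24/sin(x)^2 - 6*cos(x)/sin(x)^3)/sin(x)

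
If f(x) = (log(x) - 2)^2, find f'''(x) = (4*log(x) - 14)/x^3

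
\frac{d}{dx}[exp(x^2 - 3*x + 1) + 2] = 2*x*exp(x^2 - 3*x + 1) - 3*exp(x^2 - 3*x + 1)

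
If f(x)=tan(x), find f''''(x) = 24*tan(x)^5 + 40*tan(x)^3 + 16*tan(x)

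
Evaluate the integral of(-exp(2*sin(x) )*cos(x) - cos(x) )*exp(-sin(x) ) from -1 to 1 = -2*exp(sin(1)) + 2*exp(-sin(1))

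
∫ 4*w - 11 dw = 2*w^2 - 11*w + C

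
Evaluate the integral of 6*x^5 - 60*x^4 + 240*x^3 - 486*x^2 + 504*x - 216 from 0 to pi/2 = -81 + (-1 + (-2 + pi/2)^3)^2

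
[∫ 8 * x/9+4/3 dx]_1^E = -16/9 + 2*E*(2*E/3 + 2)/3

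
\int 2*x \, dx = x^2 + C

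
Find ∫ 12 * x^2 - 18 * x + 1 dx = 4*x^3 - 9*x^2 + x + C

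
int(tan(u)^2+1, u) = tan(u) + C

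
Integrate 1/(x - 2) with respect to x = log(4 - 2*x) + C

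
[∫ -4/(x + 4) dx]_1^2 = -4*log(6) + 4*log(5)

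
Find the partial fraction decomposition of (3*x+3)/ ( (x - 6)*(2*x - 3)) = -5/(3*(2*x - 3)) + 7/(3*(x - 6))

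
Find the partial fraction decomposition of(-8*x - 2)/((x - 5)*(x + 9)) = -5/(x + 9) - 3/(x - 5)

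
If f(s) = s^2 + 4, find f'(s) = 2*s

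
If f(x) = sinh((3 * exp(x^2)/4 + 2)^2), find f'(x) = 3*x*(3*exp(x^2)/4 + 2)*exp(x^2)*cosh(9*exp(2*x^2)/16 + 3*exp(x^2) + 4)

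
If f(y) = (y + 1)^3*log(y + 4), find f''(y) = (6*y^3*log(y + 4) + 5*y^3 + 54*y^2*log(y + 4) + 33*y^2 + 144*y*log(y + 4) + 51*y + 96*log(y + 4) + 23)/(y^2 + 8*y + 16)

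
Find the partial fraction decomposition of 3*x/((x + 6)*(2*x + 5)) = -15/(7*(2*x + 5)) + 18/(7*(x + 6))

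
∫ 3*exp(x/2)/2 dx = 3*exp(x/2) + C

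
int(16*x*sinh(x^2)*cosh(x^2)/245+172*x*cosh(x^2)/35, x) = 86*sinh(x^2)/35 + 2*cosh(2*x^2)/245 + C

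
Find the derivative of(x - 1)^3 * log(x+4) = (3*x^3*log(x + 4) + x^3 + 6*x^2*log(x + 4) - 3*x^2 - 21*x*log(x + 4) + 3*x + 12*log(x + 4) - 1)/(x + 4)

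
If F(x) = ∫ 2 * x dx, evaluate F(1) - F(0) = 1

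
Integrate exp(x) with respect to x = exp(x) + C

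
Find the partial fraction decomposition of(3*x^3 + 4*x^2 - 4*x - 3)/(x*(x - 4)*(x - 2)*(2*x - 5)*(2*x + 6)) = -157/(55*(2*x - 5)) - 6/(385*(x + 3)) + 29/(40*(x - 2)) + 79/(112*(x - 4)) + 1/(80*x)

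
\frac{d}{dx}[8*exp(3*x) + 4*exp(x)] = 24*exp(3*x) + 4*exp(x)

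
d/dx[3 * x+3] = 3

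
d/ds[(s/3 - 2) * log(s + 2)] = (s*log(s + 2) + s + 2*log(s + 2) - 6)/(3*s + 6)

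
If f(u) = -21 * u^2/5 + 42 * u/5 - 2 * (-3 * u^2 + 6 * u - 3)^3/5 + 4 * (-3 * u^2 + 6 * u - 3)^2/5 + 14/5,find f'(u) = 324*u^5/5 - 324*u^4 + 3384*u^3/5 - 3672*u^2/5 + 402*u - 426/5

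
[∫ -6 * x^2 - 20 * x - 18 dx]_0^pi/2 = (1 + (pi/2 + 2)^2)*(-pi - 2) + 10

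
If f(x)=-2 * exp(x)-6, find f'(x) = -2*exp(x)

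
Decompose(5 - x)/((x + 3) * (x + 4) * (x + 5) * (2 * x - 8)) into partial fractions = -5/(18*(x + 5)) + 9/(16*(x + 4)) - 2/(7*(x + 3)) + 1/(1008*(x - 4))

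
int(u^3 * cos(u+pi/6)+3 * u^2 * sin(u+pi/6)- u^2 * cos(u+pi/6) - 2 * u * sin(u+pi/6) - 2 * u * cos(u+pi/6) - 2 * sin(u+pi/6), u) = -u*(-u^2 + u + 2)*sin(u + pi/6) + C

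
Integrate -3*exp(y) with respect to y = -3*exp(y) + C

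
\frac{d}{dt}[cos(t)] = -sin(t)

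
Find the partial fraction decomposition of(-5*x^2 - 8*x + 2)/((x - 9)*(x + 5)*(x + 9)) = -331/(72*(x + 9)) + 83/(56*(x + 5)) - 475/(252*(x - 9))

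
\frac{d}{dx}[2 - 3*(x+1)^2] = -6*x - 6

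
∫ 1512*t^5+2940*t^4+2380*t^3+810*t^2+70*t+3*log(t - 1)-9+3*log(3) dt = -24*t^3 + 7*t^2*(6*t^2 + 7*t + 3)^2 - 28*t^2 - 12*t + 3*(t - 1)*log(3*t - 3) + C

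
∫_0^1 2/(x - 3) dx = -log(18) + log(8)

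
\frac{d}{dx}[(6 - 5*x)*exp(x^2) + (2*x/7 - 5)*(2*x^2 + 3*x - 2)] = -10*x^2*exp(x^2) + 12*x^2/7 + 12*x*exp(x^2) - 128*x/7 - 5*exp(x^2) - 109/7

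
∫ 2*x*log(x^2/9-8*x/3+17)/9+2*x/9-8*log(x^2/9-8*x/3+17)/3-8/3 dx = ((x - 12)^2 + 9)*log((x - 12)^2/9 + 1)/9 + C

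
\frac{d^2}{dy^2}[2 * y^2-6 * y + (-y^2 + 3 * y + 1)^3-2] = -30*y^4 + 180*y^3 - 288*y^2 + 54*y + 52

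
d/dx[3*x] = 3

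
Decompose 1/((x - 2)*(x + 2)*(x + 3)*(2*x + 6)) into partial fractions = 3/(25*(x + 3)) + 1/(10*(x + 3)^2) - 1/(8*(x + 2)) + 1/(200*(x - 2))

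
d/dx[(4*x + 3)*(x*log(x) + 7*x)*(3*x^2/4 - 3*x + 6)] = 12*x^3*log(x) + 87*x^3 - 117*x^2*log(x)/4 - 429*x^2/2 + 30*x*log(x) + 225*x + 18*log(x) + 144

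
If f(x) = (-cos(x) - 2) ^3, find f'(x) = 3*(-sin(x)^2 + 4*cos(x) + 5)*sin(x)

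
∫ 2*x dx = x^2 + C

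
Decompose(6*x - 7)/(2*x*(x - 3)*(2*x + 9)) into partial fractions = -68/(135*(2*x + 9)) + 11/(90*(x - 3)) + 7/(54*x)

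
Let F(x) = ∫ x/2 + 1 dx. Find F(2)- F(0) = 3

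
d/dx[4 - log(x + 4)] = -1/(x + 4)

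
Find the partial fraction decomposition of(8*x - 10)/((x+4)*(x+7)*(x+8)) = -37/(2*(x + 8)) + 22/(x + 7) - 7/(2*(x + 4))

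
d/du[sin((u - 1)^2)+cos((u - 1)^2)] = -2*u*sin(u^2 - 2*u + 1) + 2*u*cos(u^2 - 2*u + 1) + 2*sin(u^2 - 2*u + 1) - 2*cos(u^2 - 2*u + 1)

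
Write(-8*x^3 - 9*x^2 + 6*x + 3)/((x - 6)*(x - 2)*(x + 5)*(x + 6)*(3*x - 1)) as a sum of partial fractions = 15/(1292*(3*x - 1)) + 457/(608*(x + 6)) - 17/(28*(x + 5)) + 17/(224*(x - 2)) - 61/(272*(x - 6))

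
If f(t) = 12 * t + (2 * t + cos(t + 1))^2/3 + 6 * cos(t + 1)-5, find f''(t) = -4*t*cos(t + 1)/3 - 8*sin(t + 1)/3 - 6*cos(t + 1) - 2*cos(2*t + 2)/3 + 8/3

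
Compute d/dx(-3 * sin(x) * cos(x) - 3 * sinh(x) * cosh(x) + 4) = -3*cos(2*x) - 3*cosh(2*x)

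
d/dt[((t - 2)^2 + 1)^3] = 6*t^5 - 60*t^4 + 252*t^3 - 552*t^2 + 630*t - 300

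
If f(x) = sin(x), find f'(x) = cos(x)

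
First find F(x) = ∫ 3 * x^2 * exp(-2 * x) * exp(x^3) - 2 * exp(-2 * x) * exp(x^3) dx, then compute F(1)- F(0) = -1 + exp(-1)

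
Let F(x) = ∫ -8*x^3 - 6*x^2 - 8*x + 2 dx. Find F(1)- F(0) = -6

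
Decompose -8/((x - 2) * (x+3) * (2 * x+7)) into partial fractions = -32/(11*(2*x + 7)) + 8/(5*(x + 3)) - 8/(55*(x - 2))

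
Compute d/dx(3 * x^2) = 6*x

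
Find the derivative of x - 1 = 1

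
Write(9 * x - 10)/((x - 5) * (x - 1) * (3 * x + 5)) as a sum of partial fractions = -45/(32*(3*x + 5)) + 1/(32*(x - 1)) + 7/(16*(x - 5))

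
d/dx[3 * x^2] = 6*x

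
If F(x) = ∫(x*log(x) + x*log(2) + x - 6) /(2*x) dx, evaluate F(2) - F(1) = -3*log(2)/2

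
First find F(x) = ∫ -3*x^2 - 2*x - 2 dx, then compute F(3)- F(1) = -38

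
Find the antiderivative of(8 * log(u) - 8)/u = 4*(log(u) - 1)^2 + C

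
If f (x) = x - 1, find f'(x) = 1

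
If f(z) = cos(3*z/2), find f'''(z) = 27*sin(3*z/2)/8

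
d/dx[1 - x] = -1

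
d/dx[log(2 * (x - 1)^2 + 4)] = (2*x - 2)/(x^2 - 2*x + 3)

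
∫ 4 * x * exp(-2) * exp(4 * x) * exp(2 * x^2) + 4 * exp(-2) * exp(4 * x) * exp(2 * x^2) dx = exp(2*(x + 1)^2 - 4) + C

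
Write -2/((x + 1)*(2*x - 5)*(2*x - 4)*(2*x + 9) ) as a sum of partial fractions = 2/(637*(2*x + 9)) - 2/(49*(2*x - 5)) - 1/(147*(x + 1)) + 1/(39*(x - 2))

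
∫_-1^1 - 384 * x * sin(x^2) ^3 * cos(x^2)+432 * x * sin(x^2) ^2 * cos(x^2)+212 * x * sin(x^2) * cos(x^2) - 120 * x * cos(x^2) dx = 0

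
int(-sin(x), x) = cos(x) + C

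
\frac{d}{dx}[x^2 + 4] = 2*x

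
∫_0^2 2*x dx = 4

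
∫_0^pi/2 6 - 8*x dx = -pi^2 + 3*pi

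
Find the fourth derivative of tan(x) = 24*tan(x)^5 + 40*tan(x)^3 + 16*tan(x)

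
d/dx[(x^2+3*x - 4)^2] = 4*x^3 + 18*x^2 + 2*x - 24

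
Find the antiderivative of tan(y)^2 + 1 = tan(y) + C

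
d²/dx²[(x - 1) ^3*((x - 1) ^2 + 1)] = 20*x^3 - 60*x^2 + 66*x - 26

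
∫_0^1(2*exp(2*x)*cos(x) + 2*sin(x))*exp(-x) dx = (E - exp(-1))*(cos(1) + sin(1))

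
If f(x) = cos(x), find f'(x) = -sin(x)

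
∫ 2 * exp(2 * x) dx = exp(2*x) + C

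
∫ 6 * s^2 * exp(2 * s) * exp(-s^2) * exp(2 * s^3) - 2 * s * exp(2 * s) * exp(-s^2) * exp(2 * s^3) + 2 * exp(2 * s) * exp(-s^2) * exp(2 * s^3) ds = exp(s*(2*s^2 - s + 2)) + C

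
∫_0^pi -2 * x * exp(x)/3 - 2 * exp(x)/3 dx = -2*pi*exp(pi)/3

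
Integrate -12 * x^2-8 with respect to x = -4*x^3 - 8*x + C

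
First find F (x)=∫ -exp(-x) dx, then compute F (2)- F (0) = -1 + exp(-2)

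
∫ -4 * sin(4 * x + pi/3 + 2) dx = cos(4*x + pi/3 + 2) + C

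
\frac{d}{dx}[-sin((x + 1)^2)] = -2*(x + 1)*cos(x^2 + 2*x + 1)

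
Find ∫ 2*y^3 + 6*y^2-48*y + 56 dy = y^4/2 + 2*y^3 - 24*y^2 + 56*y + C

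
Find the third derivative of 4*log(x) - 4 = 8/x^3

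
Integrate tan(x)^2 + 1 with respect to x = tan(x) + C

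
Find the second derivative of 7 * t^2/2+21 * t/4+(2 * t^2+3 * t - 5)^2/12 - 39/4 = 4*t^2 + 6*t + 31/6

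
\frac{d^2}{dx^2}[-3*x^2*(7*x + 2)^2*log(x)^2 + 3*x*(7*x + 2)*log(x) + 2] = (-1764*x^3*log(x)^2 - 2058*x^3*log(x) - 294*x^3 - 504*x^2*log(x)^2 - 840*x^2*log(x) - 168*x^2 - 24*x*log(x)^2 - 30*x*log(x) + 39*x + 6)/x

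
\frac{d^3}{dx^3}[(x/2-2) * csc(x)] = (x*cos(x)/(2*sin(x)) - 3*x*cos(x)/sin(x)^3 - 3/2 - 2*cos(x)/sin(x) + 3/sin(x)^2 + 12*cos(x)/sin(x)^3)/sin(x)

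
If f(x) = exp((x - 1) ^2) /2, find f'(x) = x*exp(x^2 - 2*x + 1) - exp(x^2 - 2*x + 1)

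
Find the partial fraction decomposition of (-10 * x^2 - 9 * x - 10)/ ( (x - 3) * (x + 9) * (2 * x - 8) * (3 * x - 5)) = -1425/(1792*(3*x - 5)) + 739/(9984*(x + 9)) + 127/(96*(x - 3)) - 103/(91*(x - 4))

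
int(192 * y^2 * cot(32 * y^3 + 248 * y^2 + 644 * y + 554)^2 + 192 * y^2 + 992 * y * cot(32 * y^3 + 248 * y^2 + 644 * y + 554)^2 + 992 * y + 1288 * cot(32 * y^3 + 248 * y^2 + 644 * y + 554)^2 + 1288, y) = -2*cot(32*y^3 + 248*y^2 + 644*y + 554) + C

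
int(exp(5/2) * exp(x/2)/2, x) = exp(x/2 + 5/2) + C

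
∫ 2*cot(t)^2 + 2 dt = -2*cot(t) + C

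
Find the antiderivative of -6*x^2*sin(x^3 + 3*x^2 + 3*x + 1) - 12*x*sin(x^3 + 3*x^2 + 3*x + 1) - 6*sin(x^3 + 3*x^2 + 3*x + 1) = 2*cos((x + 1)^3) + C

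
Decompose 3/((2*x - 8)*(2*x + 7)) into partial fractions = -1/(5*(2*x + 7)) + 1/(10*(x - 4))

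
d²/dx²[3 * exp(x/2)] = 3*exp(x/2)/4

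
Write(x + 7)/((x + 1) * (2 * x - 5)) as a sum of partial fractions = 19/(7*(2*x - 5)) - 6/(7*(x + 1))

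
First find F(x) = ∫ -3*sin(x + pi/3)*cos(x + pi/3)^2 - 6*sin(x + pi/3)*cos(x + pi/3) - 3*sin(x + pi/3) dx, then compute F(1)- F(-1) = -3*sqrt(3)*(2*sin(2) + 5*sin(1))/4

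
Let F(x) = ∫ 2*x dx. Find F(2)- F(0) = 4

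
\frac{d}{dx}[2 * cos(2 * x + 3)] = -4*sin(2*x + 3)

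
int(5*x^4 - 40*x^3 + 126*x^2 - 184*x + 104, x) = x^5 - 10*x^4 + 42*x^3 - 92*x^2 + 104*x + C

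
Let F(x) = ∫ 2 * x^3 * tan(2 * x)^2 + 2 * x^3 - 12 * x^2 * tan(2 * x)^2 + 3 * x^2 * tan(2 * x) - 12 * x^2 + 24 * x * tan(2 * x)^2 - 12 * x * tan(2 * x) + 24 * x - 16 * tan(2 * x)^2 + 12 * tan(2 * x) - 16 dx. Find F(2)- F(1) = tan(2)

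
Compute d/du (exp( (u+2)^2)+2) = 2*u*exp(u^2 + 4*u + 4) + 4*exp(u^2 + 4*u + 4)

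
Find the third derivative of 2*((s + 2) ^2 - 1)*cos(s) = 2*s^2*sin(s) + 8*s*sin(s) - 12*s*cos(s) - 6*sin(s) - 24*cos(s)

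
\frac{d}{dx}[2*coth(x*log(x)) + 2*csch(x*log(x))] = -2*(log(x)*cosh(x*log(x)) + log(x) + cosh(x*log(x)) + 1)/sinh(x*log(x))^2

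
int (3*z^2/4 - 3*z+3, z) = z^3/4 - 3*z^2/2 + 3*z + C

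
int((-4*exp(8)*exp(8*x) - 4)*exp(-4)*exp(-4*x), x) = -2*sinh(4*x + 4) + C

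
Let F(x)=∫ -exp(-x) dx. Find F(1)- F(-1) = -E + exp(-1)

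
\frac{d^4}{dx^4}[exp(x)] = exp(x)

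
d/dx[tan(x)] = cos(x)^(-2)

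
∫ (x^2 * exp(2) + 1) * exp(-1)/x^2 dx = E*x - exp(-1)/x + C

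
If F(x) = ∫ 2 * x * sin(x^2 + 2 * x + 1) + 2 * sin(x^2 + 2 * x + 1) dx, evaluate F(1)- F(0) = cos(1) - cos(4)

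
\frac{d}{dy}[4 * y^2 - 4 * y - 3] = 8*y - 4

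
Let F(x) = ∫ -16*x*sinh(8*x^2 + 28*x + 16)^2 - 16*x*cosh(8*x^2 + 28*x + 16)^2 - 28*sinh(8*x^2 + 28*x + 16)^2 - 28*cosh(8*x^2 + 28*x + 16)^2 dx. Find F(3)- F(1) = -sinh(172)*cosh(172) + sinh(52)*cosh(52)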